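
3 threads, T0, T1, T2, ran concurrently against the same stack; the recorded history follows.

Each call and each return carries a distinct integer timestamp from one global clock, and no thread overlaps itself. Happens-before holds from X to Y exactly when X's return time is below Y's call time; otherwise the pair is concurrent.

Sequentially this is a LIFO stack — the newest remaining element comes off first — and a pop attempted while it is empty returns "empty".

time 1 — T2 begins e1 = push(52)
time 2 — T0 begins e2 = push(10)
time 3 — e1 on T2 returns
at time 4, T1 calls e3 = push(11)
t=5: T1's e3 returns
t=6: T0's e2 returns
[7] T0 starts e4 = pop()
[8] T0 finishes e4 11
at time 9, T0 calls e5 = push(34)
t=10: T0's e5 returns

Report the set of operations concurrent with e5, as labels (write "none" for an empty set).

e5 spans [9,10]: anything still running between times 9 and 10 counts as concurrent
e1 [1,3]: before
e2 [2,6]: before
e3 [4,5]: before
e4 [7,8]: before

none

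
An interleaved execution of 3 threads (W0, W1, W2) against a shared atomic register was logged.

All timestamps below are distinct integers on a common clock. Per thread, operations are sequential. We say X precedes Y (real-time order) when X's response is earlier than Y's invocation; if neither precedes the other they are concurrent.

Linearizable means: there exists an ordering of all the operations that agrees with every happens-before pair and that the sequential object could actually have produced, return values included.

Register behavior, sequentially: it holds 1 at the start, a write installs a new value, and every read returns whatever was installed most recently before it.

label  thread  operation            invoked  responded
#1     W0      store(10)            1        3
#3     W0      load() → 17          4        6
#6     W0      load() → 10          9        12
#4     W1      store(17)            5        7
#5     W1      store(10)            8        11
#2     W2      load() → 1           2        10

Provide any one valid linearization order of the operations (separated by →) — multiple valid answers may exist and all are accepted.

step 1: #2 load() → 1 — value 1
step 2: #1 store(10) — value 10
step 3: #4 store(17) — value 17
step 4: #3 load() → 17 — value 17
step 5: #5 store(10) — value 10
step 6: #6 load() → 10 — value 10

#2 → #1 → #4 → #3 → #5 → #6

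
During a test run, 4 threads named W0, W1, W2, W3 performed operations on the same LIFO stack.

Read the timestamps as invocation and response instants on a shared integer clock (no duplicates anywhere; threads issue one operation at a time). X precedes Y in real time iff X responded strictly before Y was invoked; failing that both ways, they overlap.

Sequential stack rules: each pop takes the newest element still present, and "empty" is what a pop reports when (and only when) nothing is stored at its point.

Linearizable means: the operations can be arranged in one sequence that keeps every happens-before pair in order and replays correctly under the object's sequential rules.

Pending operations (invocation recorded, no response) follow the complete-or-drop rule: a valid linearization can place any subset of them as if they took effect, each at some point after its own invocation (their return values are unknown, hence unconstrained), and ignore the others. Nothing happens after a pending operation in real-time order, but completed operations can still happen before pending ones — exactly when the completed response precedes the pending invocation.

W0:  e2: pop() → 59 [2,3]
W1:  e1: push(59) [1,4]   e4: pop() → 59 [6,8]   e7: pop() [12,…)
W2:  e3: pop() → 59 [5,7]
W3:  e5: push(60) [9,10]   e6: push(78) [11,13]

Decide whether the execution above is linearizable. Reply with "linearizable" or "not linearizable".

the violation lands at event 7, e3's response at time 7: events 1..6 linearize, events 1..7 do not
all 2 real-time-respecting orders fail — 3 completed LIFO stack operations, no legal replay
including or dropping the 1 pending operation (e4) in any combination fails
one such order, e1, e2, e3 (pending dropped), breaks at step 3 where e3 pop() → 59 is illegal
one such order, e2, e1, e3 (pending dropped), breaks at step 1 where e2 pop() → 59 is illegal

not linearizable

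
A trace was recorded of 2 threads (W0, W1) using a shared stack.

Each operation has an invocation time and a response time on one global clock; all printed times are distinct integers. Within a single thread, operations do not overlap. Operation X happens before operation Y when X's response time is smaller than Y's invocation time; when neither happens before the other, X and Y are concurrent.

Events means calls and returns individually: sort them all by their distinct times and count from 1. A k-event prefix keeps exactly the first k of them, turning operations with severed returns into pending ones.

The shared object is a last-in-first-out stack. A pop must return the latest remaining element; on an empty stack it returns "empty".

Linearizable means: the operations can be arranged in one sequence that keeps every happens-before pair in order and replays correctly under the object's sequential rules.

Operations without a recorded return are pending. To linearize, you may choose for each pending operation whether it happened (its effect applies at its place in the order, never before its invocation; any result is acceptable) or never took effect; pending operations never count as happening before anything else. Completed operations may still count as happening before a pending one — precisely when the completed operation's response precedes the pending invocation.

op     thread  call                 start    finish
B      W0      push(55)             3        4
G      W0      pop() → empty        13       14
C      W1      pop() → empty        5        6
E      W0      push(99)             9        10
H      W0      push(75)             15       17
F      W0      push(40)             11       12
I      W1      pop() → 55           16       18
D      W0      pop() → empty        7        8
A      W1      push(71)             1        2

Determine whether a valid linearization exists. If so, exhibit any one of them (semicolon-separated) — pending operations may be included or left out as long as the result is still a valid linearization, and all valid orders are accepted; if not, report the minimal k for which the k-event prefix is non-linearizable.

prefix check: 1..5 passes, 1..6 fails once C's time-6 response joins
a single order respects real time; the 3 completed stack operations fail replay along it
e.g. A, B, C: illegal at step 3, since C pop() → empty cannot apply there

not linearizable — minimal violating prefix: 6 events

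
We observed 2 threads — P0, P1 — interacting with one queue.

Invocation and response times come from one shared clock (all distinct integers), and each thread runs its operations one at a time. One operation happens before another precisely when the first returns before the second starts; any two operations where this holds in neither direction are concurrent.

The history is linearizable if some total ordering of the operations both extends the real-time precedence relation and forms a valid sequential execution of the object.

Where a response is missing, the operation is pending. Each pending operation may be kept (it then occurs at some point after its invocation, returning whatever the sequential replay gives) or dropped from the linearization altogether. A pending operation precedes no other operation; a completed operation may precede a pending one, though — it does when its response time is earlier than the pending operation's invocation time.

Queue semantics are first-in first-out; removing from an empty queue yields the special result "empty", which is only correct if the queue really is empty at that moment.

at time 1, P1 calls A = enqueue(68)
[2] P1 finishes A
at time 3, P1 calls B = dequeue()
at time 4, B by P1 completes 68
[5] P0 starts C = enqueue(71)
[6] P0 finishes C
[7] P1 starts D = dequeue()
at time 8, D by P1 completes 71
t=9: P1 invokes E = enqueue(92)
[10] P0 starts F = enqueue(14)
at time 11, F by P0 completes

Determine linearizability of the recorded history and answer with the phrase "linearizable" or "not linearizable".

a witness: A, B, C, D, E, F
1. A enqueue(68), leaving queue <68>
2. B dequeue() → 68, leaving queue <>
3. C enqueue(71), leaving queue <71>
4. D dequeue() → 71, leaving queue <>
5. E enqueue(92) (pending, included), leaving queue <92>
6. F enqueue(14), leaving queue <92,14>

linearizable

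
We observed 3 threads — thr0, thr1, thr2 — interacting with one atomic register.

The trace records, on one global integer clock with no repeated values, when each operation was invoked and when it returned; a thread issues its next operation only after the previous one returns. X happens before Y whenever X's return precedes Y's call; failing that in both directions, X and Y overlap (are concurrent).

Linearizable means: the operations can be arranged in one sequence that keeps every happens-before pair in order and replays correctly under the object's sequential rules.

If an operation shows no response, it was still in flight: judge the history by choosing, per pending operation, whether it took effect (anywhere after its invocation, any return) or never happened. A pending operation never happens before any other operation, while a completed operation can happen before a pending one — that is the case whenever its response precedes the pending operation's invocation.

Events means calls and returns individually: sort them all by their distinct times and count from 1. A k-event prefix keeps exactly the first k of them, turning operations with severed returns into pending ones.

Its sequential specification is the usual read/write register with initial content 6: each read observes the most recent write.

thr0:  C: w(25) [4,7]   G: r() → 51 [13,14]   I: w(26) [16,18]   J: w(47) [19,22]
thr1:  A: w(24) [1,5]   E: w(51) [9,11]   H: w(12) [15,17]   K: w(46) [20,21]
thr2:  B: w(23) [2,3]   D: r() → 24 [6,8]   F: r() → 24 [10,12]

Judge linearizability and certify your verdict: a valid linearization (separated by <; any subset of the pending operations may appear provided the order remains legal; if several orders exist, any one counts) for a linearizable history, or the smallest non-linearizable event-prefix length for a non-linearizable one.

linearizable — witness: B < C < A < D < F < E < G < H < I < J < K

step 1: B w(23) — value 23
step 2: C w(25) — value 25
step 3: A w(24) — value 24
step 4: D r() → 24 — value 24
step 5: F r() → 24 — value 24
step 6: E w(51) — value 51
step 7: G r() → 51 — value 51
step 8: H w(12) — value 12
step 9: I w(26) — value 26
step 10: J w(47) — value 47
step 11: K w(46) — value 46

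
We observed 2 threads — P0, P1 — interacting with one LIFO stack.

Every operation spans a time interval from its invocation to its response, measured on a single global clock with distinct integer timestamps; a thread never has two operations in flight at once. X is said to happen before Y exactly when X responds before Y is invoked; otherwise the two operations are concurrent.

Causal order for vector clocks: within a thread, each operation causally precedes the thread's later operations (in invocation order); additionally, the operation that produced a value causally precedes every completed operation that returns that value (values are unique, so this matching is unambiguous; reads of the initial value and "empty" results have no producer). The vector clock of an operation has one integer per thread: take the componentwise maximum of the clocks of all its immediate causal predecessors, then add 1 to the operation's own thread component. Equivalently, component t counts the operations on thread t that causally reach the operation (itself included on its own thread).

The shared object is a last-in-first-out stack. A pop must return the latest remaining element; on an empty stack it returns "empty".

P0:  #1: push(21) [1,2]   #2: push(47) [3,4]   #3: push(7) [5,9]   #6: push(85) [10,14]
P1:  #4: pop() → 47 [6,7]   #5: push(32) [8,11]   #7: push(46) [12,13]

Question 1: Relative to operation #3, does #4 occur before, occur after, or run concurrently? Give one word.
Answer: concurrent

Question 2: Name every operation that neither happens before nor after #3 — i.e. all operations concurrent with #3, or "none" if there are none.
Answer: #4, #5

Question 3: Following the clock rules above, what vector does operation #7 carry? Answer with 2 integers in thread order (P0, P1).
Answer: (2, 3)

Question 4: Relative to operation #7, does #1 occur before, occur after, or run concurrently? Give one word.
Answer: before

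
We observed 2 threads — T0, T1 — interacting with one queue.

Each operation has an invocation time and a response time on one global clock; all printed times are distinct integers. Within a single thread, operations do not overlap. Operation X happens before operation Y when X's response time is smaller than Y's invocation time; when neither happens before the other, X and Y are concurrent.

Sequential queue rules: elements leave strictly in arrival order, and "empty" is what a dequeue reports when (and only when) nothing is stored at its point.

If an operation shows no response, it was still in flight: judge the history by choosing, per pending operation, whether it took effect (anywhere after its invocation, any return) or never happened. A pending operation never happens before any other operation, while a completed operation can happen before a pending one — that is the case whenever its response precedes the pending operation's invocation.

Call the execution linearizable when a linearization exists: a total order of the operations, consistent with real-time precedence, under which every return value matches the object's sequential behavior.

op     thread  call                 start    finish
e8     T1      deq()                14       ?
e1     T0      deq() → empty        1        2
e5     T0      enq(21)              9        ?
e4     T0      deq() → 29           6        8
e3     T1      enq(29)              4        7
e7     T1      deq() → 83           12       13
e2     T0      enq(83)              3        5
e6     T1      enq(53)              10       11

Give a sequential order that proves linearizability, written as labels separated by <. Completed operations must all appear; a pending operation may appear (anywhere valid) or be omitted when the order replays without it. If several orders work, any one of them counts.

e1 < e3 < e2 < e4 < e5 < e6 < e7

1. e1 deq() → empty, leaving queue <>
2. e3 enq(29), leaving queue <29>
3. e2 enq(83), leaving queue <29,83>
4. e4 deq() → 29, leaving queue <83>
5. e5 enq(21) (pending, included), leaving queue <83,21>
6. e6 enq(53), leaving queue <83,21,53>
7. e7 deq() → 83, leaving queue <21,53>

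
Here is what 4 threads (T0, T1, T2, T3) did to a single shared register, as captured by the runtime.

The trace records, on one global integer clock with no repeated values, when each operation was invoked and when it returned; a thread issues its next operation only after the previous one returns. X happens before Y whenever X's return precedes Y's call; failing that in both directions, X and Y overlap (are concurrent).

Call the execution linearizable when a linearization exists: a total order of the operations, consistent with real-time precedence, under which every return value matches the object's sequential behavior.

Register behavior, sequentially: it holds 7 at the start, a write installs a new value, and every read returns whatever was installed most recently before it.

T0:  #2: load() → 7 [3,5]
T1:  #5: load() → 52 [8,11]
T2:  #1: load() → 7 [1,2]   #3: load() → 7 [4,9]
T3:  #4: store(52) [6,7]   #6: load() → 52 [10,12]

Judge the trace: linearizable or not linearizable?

witness order: #1, #2, #3, #4, #5, #6
1. #1 load() → 7, leaving value 7
2. #2 load() → 7, leaving value 7
3. #3 load() → 7, leaving value 7
4. #4 store(52), leaving value 52
5. #5 load() → 52, leaving value 52
6. #6 load() → 52, leaving value 52

linearizable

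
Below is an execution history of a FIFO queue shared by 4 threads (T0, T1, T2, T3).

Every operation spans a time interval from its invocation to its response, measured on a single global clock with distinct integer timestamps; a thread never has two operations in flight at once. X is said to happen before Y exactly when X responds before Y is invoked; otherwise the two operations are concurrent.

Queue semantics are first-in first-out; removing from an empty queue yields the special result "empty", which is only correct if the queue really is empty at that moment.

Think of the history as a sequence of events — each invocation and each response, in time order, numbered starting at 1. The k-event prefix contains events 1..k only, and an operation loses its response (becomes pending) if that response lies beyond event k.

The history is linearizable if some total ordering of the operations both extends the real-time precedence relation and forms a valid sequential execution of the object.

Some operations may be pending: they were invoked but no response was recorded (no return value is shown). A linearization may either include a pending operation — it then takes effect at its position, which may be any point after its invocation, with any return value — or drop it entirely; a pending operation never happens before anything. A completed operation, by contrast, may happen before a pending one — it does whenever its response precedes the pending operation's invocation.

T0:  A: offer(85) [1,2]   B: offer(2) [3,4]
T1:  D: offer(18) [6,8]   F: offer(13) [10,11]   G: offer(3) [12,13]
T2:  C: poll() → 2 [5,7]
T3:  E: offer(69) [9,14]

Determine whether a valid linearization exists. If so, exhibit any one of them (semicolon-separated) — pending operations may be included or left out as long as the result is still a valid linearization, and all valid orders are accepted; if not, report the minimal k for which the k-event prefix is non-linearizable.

not linearizable — minimal violating prefix: 7 events

events 1..6 are fine; event 7 — the response of C at time 7 — makes the prefix non-linearizable
exactly one order of the 3 completed ops respects real time; the FIFO queue replay fails
no escape via the 1 pending operation (D): every completion choice fails
for example A, B, C (pending dropped) fails at step 3: C poll() → 2 is not legal there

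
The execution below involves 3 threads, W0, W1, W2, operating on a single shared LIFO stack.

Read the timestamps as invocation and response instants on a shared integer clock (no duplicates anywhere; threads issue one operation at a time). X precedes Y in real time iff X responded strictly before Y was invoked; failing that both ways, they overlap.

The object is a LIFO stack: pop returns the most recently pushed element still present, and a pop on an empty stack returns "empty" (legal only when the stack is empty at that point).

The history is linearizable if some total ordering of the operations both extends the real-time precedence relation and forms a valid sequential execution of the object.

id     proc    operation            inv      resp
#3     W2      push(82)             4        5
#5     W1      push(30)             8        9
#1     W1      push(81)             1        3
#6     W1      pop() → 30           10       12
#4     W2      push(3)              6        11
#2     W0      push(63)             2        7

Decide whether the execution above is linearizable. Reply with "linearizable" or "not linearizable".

a witness: #1, #2, #3, #4, #5, #6
1. #1 push(81), leaving stack <81>
2. #2 push(63), leaving stack <81,63>
3. #3 push(82), leaving stack <81,63,82>
4. #4 push(3), leaving stack <81,63,82,3>
5. #5 push(30), leaving stack <81,63,82,3,30>
6. #6 pop() → 30, leaving stack <81,63,82,3>

linearizable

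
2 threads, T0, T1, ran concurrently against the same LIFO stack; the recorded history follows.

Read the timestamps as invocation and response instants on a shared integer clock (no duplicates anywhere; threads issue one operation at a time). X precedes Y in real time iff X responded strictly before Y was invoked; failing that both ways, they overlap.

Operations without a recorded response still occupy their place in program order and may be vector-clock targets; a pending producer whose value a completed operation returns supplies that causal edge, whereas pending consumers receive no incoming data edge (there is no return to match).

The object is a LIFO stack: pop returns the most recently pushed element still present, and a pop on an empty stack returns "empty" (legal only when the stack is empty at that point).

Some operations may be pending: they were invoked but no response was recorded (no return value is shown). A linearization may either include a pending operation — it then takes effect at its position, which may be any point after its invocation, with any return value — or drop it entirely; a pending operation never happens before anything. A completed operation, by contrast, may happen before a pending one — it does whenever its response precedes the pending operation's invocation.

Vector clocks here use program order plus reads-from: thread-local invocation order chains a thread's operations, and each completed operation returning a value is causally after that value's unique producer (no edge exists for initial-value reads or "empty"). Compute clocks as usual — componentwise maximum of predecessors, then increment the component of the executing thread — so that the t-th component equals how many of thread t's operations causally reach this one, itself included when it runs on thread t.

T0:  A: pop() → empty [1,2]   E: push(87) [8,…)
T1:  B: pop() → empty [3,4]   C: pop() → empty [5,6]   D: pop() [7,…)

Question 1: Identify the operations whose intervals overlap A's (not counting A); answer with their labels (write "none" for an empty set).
none

concurrent with A ([1,2]): every op whose interval crosses 1..2
B [3,4]: after
C [5,6]: after
D [7,…): after
E [8,…): after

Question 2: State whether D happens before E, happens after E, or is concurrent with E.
concurrent

D spans [7,…), E spans [8,…)
the intervals overlap in both directions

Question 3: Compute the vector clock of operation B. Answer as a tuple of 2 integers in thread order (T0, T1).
(0, 1)

VC(B, invoked at 3): no causal predecessors; +1 on T1 → (0, 1)
VC(A, invoked at 1): no causal predecessors; +1 on T0 → (1, 0)
VC(C, invoked at 5): max of VC(B)=(0, 1), then +1 on thread T1 → (0, 2)
VC(E, invoked at 8): max of VC(A)=(1, 0), then +1 on thread T0 → (2, 0)
VC(D, invoked at 7): max of VC(C)=(0, 2), then +1 on thread T1 → (0, 3)
target: VC(B) = (0, 1)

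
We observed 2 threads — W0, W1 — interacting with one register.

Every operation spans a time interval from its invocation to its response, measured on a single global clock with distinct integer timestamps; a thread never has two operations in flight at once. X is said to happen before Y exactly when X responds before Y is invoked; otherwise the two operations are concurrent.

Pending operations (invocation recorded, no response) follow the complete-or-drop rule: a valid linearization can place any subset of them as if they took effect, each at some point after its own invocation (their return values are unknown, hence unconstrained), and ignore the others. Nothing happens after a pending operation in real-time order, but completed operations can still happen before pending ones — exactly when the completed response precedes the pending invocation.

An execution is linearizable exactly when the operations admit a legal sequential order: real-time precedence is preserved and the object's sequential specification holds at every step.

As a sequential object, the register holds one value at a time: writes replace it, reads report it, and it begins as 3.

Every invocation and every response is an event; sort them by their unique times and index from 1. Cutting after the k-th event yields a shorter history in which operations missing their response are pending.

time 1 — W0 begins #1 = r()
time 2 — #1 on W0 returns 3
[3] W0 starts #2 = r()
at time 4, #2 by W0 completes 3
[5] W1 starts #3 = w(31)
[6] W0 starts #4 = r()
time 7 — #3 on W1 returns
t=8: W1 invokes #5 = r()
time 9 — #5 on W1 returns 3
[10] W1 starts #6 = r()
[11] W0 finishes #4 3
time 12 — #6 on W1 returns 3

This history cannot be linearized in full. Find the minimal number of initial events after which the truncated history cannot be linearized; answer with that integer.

events 1..8 are linearizable; a witness order is #1, #2, #3:
1. #1 r() → 3, leaving value 3
2. #2 r() → 3, leaving value 3
3. #3 w(31), leaving value 31
with event 9 included (#5 responding at time 9), all real-time-consistent orders fail
no escape via the 1 pending operation (#4): every completion choice fails
take #1, #2, #3, #5 (pending dropped): step 4 already fails, because #5 r() → 3 cannot occur there

9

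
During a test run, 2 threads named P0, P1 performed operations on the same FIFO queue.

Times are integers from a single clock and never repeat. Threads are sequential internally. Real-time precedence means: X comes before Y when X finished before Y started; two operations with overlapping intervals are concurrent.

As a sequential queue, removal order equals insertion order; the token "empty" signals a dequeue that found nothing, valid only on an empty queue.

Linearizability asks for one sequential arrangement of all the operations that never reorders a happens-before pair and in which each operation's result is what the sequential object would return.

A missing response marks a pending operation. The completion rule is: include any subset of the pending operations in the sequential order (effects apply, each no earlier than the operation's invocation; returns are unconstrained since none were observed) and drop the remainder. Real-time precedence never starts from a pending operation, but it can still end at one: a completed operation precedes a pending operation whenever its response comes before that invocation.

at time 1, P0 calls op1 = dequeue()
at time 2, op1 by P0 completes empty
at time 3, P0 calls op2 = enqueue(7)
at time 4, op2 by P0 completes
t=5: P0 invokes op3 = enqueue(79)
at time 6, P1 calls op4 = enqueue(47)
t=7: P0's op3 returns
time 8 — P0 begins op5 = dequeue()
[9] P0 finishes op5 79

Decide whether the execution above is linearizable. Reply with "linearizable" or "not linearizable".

cut after 8 events: linearizable; cut after 9 events (op5 responds, time 9): not linearizable
a single order respects real time; the 4 completed FIFO queue operations fail replay along it
include/drop combinations of the 1 pending operation (op4) were all tried; none helps
for example op1, op2, op3, op5 (pending dropped) fails at step 4: op5 dequeue() → 79 is not legal there

not linearizable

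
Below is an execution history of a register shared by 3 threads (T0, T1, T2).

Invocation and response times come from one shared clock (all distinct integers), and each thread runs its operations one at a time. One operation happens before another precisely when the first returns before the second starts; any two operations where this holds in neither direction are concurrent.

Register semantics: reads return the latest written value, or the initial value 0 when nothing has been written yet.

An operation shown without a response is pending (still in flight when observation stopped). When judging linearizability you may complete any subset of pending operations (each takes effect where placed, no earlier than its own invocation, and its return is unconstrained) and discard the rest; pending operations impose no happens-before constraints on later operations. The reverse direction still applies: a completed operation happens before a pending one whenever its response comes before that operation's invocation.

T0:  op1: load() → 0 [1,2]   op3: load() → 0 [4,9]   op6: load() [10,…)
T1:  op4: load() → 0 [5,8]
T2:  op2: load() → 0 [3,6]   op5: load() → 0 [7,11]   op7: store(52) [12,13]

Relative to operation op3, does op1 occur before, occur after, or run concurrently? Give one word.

op1 spans [1,2], op3 spans [4,9]
resp(op1)=2 < inv(op3)=4

before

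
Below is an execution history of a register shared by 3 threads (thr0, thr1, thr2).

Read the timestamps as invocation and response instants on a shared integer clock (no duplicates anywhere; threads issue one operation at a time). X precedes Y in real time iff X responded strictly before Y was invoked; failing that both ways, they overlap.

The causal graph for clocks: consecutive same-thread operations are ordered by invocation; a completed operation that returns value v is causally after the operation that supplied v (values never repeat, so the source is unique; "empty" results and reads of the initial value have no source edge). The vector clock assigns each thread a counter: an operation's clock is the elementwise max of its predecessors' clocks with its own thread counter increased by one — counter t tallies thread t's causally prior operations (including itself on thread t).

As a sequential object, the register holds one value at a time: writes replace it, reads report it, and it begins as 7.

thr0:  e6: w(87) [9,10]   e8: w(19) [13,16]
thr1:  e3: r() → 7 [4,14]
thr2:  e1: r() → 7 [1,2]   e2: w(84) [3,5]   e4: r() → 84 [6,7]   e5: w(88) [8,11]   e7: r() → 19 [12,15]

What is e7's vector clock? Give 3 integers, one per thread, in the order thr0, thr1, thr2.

root op e1, invoked 1: fresh clock plus thr2's own tick → (0, 0, 1)
root op e3, invoked 4: fresh clock plus thr1's own tick → (0, 1, 0)
root op e6, invoked 9: fresh clock plus thr0's own tick → (1, 0, 0)
VC(e2, invoked at 3): max of VC(e1)=(0, 0, 1), then +1 on thread thr2 → (0, 0, 2)
VC(e8, invoked at 13): max of VC(e6)=(1, 0, 0), then +1 on thread thr0 → (2, 0, 0)
VC(e4, invoked at 6): max of VC(e2)=(0, 0, 2), then +1 on thread thr2 → (0, 0, 3)
VC(e5, invoked at 8): max of VC(e4)=(0, 0, 3), then +1 on thread thr2 → (0, 0, 4)
VC(e7, invoked at 12): max of VC(e5)=(0, 0, 4), VC(e8)=(2, 0, 0), then +1 on thread thr2 → (2, 0, 5)
target: VC(e7) = (2, 0, 5)

(2, 0, 5)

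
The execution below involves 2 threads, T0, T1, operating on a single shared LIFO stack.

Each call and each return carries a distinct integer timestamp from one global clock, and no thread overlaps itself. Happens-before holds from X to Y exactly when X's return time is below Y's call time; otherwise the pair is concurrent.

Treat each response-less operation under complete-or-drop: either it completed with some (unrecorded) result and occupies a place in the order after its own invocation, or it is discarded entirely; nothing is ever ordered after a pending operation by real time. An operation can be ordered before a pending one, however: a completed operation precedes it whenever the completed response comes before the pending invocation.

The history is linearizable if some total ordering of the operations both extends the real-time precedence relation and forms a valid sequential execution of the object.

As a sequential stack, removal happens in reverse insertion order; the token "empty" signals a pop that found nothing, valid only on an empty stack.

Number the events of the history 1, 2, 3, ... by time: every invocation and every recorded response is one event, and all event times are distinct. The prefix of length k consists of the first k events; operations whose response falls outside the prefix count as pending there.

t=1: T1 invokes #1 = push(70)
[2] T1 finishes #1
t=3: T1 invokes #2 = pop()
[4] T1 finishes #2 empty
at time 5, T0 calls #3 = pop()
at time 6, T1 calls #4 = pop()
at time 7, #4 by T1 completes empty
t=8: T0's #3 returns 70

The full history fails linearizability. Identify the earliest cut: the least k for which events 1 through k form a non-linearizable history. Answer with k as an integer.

events 1..3 are linearizable; a witness order is #1:
after step 1 (#1 push(70)): stack <70>
include event 4 — #2 responding at 4 — and every candidate order breaks
sample order #1, #2 stalls at step 2 — #2 pop() → empty has no legal effect

4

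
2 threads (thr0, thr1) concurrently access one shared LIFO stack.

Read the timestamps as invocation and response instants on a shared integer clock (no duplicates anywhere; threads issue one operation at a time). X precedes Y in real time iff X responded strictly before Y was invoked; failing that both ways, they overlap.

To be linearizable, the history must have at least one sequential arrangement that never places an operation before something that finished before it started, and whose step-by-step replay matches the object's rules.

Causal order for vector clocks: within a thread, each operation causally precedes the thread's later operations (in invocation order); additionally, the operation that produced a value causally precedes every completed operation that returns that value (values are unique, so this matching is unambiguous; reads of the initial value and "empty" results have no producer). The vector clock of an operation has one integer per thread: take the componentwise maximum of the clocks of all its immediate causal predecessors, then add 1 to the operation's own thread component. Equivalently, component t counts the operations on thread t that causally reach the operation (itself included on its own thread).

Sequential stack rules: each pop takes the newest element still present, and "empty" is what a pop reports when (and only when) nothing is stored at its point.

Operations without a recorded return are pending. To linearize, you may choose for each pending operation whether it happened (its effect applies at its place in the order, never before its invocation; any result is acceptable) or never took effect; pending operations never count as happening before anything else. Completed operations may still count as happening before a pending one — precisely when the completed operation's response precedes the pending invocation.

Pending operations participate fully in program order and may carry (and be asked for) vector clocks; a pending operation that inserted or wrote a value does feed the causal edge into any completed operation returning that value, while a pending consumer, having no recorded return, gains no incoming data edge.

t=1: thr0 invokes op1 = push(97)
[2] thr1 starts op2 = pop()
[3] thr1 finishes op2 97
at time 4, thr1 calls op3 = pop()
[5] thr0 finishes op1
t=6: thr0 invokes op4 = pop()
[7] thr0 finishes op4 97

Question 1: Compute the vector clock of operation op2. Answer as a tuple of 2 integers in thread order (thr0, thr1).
op1, invoked 1, has no incoming edges; only thr0's bump applies → (1, 0)
invoked at 2, op2 merges VC(op1)=(1, 0) and bumps thr1's slot → (1, 1)
invoked at 6, op4 merges VC(op1)=(1, 0) and bumps thr0's slot → (2, 0)
invoked at 4, op3 merges VC(op2)=(1, 1) and bumps thr1's slot → (1, 2)
target: VC(op2) = (1, 1)

(1, 1)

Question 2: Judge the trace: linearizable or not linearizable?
already the first 7 events (up to op4's response at time 7) admit no linearization; the first 6 still do
every one of the 2 real-time-consistent orders over 3 completed LIFO stack ops fails the sequential spec
completion choices over the 1 pending operation (op3) were checked; none helps
e.g. op1, op2, op4 (pending dropped): illegal at step 3, since op4 pop() → 97 cannot apply there
e.g. op2, op1, op4 (pending dropped): illegal at step 1, since op2 pop() → 97 cannot apply there

not linearizable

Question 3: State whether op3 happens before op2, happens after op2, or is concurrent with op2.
op3 spans [4,…), op2 spans [2,3]
resp(op2)=3 < inv(op3)=4

after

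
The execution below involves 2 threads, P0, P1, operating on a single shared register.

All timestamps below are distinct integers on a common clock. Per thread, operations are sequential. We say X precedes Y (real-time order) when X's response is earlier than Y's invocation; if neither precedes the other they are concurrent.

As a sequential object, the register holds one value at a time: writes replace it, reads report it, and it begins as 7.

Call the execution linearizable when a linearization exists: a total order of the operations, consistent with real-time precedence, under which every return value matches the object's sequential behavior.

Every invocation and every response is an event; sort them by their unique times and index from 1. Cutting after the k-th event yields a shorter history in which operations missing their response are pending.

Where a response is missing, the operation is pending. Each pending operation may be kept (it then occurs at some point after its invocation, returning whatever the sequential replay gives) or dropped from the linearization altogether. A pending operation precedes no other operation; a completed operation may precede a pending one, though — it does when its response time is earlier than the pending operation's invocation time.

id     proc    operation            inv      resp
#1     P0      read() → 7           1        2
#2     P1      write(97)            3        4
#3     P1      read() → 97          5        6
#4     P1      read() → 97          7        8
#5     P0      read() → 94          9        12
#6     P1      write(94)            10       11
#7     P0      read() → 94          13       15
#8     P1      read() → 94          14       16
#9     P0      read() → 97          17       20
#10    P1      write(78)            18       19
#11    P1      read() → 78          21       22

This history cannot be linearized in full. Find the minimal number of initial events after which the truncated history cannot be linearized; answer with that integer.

20

events 1..19 are linearizable, e.g. via #1, #2, #3, #4, #6, #5, #7, #8, #9, #10:
1. #1 read() → 7, leaving value 7
2. #2 write(97), leaving value 97
3. #3 read() → 97, leaving value 97
4. #4 read() → 97, leaving value 97
5. #6 write(94), leaving value 94
6. #5 read() → 94, leaving value 94
7. #7 read() → 94, leaving value 94
8. #8 read() → 94, leaving value 94
9. #9 read() (pending, included), leaving value 94
10. #10 write(78), leaving value 78
event 20 — #9's response, time 20 — after it, nothing linearizes
take #1, #2, #3, #4, #5, #6, #7, #8, #9, #10: step 5 already fails, because #5 read() → 94 cannot occur there
take #1, #2, #3, #4, #5, #6, #7, #8, #10, #9: step 5 already fails, because #5 read() → 94 cannot occur there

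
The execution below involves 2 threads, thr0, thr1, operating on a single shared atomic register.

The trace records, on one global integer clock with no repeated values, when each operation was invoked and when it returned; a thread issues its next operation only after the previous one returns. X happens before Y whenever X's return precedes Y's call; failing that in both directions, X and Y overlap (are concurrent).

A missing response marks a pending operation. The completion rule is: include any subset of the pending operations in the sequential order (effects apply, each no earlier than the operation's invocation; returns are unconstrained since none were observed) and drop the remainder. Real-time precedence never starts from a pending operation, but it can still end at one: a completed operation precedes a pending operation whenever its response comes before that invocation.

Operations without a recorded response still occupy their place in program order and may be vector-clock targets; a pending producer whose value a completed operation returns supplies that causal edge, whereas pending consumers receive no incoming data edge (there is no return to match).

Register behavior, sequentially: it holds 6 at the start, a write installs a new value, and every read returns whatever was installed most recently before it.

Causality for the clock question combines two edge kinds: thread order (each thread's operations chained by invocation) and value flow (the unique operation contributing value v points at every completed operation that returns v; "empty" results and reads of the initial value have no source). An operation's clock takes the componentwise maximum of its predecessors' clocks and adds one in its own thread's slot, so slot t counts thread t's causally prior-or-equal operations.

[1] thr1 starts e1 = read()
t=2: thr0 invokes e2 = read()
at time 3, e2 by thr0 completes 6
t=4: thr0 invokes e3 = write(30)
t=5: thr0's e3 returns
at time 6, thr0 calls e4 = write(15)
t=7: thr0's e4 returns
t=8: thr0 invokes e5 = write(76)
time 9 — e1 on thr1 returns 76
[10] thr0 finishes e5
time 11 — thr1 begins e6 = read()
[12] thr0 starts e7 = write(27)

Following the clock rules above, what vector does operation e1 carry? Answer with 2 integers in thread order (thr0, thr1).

root op e2, invoked 2: fresh clock plus thr0's own tick → (1, 0)
invoked at 4, e3 merges VC(e2)=(1, 0) and bumps thr0's slot → (2, 0)
invoked at 6, e4 merges VC(e3)=(2, 0) and bumps thr0's slot → (3, 0)
invoked at 8, e5 merges VC(e4)=(3, 0) and bumps thr0's slot → (4, 0)
invoked at 1, e1 merges VC(e5)=(4, 0) and bumps thr1's slot → (4, 1)
invoked at 12, e7 merges VC(e5)=(4, 0) and bumps thr0's slot → (5, 0)
invoked at 11, e6 merges VC(e1)=(4, 1) and bumps thr1's slot → (4, 2)
target: VC(e1) = (4, 1)

(4, 1)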